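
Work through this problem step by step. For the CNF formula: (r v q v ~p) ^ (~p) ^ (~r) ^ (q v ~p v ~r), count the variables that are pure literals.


Check each variable for pure literal status:
p: pure negative
q: pure positive
r: mixed (not pure)
Pure literal count = 2

2


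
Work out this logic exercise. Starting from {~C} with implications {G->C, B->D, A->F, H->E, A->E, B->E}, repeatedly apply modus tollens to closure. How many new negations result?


Initial negated facts: {~C}
Apply modus tollens to closure:
  ~C and G->C  =>  ~G
Final negated: {~C, ~G}
New negations: {~G}
Count = 1

1


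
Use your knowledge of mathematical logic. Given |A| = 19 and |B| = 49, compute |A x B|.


The Cartesian product A x B contains all ordered pairs (a, b).
|A x B| = |A| * |B| = 19 * 49 = 931

931


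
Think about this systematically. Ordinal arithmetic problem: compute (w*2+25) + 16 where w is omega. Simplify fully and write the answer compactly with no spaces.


Compute (w*2+25) + 16.
Ordinal + is associative but NOT commutative; for finite n>0, n + w = w but w + n stays w+n.
By associativity: (w*2+25) + 16 = w*2 + (25+16) = w*2+41.
Result = w*2+41

w*2+41


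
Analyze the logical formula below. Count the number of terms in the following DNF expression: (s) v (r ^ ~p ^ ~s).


A DNF formula is a disjunction of terms (conjunctions).
Terms are separated by v.
Counting the disjuncts: 2 terms.

2


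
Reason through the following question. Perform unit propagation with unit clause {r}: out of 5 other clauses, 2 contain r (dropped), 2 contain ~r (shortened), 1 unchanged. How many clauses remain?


Satisfied (removed): 2
Shortened (remain): 2
Unchanged (remain): 1
Remaining = 2 + 1 = 3

3


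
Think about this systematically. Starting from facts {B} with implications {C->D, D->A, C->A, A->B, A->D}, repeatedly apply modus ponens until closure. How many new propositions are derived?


Initial facts: {B}
Apply modus ponens to closure:
  (no implication fires)
Final known: {B}
New propositions: {(none)}
Count = 0

0


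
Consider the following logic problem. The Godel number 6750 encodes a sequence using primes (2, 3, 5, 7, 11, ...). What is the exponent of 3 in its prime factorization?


Factorize 6750 by dividing by 3 repeatedly.
Division steps: 3 divides 6750 exactly 3 time(s).
Exponent of 3 = 3

3


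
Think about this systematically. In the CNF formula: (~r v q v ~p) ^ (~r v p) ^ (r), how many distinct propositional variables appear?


Identify each variable that appears in the formula.
Variables found: p, q, r
Count = 3

3


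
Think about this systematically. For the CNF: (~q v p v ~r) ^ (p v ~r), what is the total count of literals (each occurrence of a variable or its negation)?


Counting literals in each clause:
Clause 1: 3 literal(s)
Clause 2: 2 literal(s)
Total = 5

5


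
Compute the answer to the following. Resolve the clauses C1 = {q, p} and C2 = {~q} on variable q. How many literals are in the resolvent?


Remove q from C1 and ~q from C2.
C1 remainder: {p}
C2 remainder: {}
Union (resolvent): {p}
Resolvent has 1 literal(s).

1


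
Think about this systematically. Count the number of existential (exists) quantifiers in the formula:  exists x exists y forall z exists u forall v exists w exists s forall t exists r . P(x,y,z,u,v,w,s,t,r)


Quantifier prefix: exists x exists y forall z exists u forall v exists w exists s forall t exists r
Mark each quantifier type:
  E E U E U E E U E
Universal count = 3, Existential count = 6
Asked for existential (exists) quantifiers: 6

6


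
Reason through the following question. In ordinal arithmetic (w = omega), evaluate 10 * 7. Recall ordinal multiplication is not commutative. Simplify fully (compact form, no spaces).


Compute 10 * 7.
Ordinal * is associative and left-distributive over +, but NOT commutative; for finite n>1, n*w = w but w*n stays w*n.
Both finite; ordinal * agrees with natural *: 10 * 7 = 70.
Result = 70

70


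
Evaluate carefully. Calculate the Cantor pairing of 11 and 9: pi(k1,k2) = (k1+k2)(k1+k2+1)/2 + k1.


k1 + k2 = 20
(k1+k2)(k1+k2+1)/2 = 20 * 21 / 2 = 210
pi = 210 + 11 = 221

221


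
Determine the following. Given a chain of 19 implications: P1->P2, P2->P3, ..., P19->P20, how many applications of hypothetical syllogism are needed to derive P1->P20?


With 19 implications in a chain connecting 20 propositions:
P1->P2, P2->P3, ..., P19->P20
Steps needed = (number of implications) - 1 = 19 - 1 = 18

18


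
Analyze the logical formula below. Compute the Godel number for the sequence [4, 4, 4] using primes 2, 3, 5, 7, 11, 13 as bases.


Encode each element as an exponent of the corresponding prime:
  2^4 = 16
  3^4 = 81
  5^4 = 625
Product = 16 * 81 * 625 = 810000

810000


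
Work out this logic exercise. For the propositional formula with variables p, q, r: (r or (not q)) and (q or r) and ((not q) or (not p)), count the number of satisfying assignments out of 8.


Evaluate all 8 assignments for p, q, r:
p=0, q=0, r=0: 0
p=0, q=0, r=1: 1
p=0, q=1, r=0: 0
p=0, q=1, r=1: 1
p=1, q=0, r=0: 0
p=1, q=0, r=1: 1
p=1, q=1, r=0: 0
p=1, q=1, r=1: 0
Satisfying count = 3

3


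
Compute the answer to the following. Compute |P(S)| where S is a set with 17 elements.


The power set of a set with n elements has 2^n elements.
|P(S)| = 2^17 = 131072

131072


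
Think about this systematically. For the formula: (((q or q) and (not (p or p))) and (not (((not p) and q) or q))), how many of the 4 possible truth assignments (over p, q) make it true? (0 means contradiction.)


Check all 4 assignments:
p=0, q=0: 0
p=0, q=1: 0
p=1, q=0: 0
p=1, q=1: 0
Count of True = 0

0


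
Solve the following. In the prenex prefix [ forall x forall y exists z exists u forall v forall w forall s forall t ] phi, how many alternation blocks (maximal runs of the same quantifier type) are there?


Quantifier-type sequence: A A E E A A A A  (A=forall, E=exists)
Group into maximal same-type runs:
  Ax2 | Ex2 | Ax4
Number of blocks = 3

3


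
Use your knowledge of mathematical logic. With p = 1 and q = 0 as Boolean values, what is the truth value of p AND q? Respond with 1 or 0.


p = 1, q = 0
Operation: p AND q
Evaluate: 1 AND 0 = 0

0


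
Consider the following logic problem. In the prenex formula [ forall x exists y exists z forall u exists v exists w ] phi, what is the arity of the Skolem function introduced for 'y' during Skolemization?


Quantifier prefix: forall x exists y exists z forall u exists v exists w
'y' is existentially quantified at position 2.
Universal variables preceding it: x
Skolem function arity = 1

1


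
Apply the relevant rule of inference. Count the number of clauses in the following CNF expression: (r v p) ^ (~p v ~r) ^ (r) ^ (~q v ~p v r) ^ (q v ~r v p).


A CNF formula is a conjunction of clauses.
Clauses are separated by ^.
Counting the conjuncts: 5 clauses.

5


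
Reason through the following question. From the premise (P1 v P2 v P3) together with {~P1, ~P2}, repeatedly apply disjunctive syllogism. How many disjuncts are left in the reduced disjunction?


Original disjuncts (3): P1, P2, P3
Negated (eliminate): ~P1, ~P2
Remaining disjuncts: P3
Count = 3 - 2 = 1

1


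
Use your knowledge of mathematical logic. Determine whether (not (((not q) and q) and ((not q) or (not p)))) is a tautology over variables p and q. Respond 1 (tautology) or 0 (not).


Check all 4 assignments:
p=0, q=0: 1
p=0, q=1: 1
p=1, q=0: 1
p=1, q=1: 1
Satisfying count = 4/4.
Tautology iff count = 4: yes.

1


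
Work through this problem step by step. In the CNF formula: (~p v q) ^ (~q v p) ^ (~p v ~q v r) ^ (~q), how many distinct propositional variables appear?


Identify each variable that appears in the formula.
Variables found: p, q, r
Count = 3

3


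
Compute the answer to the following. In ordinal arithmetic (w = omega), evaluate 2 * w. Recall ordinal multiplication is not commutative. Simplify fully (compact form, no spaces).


Compute 2 * w.
Ordinal * is associative and left-distributive over +, but NOT commutative; for finite n>1, n*w = w but w*n stays w*n.
For finite n>0, n * w = sup{n*k : k<w} = w. So 2 * w = w.
Result = w

w


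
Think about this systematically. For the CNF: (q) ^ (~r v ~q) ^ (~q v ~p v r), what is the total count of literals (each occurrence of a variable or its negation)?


Counting literals in each clause:
Clause 1: 1 literal(s)
Clause 2: 2 literal(s)
Clause 3: 3 literal(s)
Total = 6

6


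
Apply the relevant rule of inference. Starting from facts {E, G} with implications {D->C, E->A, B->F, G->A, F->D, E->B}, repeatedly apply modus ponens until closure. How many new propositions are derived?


Initial facts: {E, G}
Apply modus ponens to closure:
  E and E->A  =>  A
  E and E->B  =>  B
  B and B->F  =>  F
  F and F->D  =>  D
  D and D->C  =>  C
Final known: {A, B, C, D, E, F, G}
New propositions: {A, B, C, D, F}
Count = 5

5


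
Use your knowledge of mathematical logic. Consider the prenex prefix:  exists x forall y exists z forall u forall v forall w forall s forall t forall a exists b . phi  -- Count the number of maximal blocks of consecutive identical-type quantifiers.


Quantifier-type sequence: E A E A A A A A A E  (A=forall, E=exists)
Group into maximal same-type runs:
  Ex1 | Ax1 | Ex1 | Ax6 | Ex1
Number of blocks = 5

5


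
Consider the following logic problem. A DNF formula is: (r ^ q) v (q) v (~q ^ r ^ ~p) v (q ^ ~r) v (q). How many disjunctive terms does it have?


A DNF formula is a disjunction of terms (conjunctions).
Terms are separated by v.
Counting the disjuncts: 5 terms.

5


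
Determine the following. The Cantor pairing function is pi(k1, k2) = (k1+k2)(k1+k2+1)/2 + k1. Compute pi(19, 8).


k1 + k2 = 27
(k1+k2)(k1+k2+1)/2 = 27 * 28 / 2 = 378
pi = 378 + 19 = 397

397


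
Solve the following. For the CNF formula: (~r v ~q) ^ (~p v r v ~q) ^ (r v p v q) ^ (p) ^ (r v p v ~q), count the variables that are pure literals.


Check each variable for pure literal status:
p: mixed (not pure)
q: mixed (not pure)
r: mixed (not pure)
Pure literal count = 0

0


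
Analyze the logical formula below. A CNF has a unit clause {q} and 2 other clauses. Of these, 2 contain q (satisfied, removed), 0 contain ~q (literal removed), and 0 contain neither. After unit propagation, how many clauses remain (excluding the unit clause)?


Satisfied (removed): 2
Shortened (remain): 0
Unchanged (remain): 0
Remaining = 0 + 0 = 0

0


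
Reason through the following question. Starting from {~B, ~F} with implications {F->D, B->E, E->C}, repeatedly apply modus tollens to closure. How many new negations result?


Initial negated facts: {~B, ~F}
Apply modus tollens to closure:
  (no implication fires)
Final negated: {~B, ~F}
New negations: {(none)}
Count = 0

0


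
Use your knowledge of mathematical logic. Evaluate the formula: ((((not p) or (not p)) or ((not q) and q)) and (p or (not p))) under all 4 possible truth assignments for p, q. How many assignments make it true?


Check all 4 assignments:
p=0, q=0: 1
p=0, q=1: 1
p=1, q=0: 0
p=1, q=1: 0
Count of True = 2

2


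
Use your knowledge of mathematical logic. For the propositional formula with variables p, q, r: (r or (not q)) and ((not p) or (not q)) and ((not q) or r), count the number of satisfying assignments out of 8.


Evaluate all 8 assignments for p, q, r:
p=0, q=0, r=0: 1
p=0, q=0, r=1: 1
p=0, q=1, r=0: 0
p=0, q=1, r=1: 1
p=1, q=0, r=0: 1
p=1, q=0, r=1: 1
p=1, q=1, r=0: 0
p=1, q=1, r=1: 0
Satisfying count = 5

5


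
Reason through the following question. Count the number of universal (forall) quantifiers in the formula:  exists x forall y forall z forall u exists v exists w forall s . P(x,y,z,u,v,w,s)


Quantifier prefix: exists x forall y forall z forall u exists v exists w forall s
Mark each quantifier type:
  E U U U E E U
Universal count = 4, Existential count = 3
Asked for universal (forall) quantifiers: 4

4


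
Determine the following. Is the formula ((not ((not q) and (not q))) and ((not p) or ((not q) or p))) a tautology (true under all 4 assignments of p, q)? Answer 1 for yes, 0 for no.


Check all 4 assignments:
p=0, q=0: 0
p=0, q=1: 1
p=1, q=0: 0
p=1, q=1: 1
Satisfying count = 2/4.
Tautology iff count = 4: no.

0


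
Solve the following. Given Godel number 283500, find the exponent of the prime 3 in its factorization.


Factorize 283500 by dividing by 3 repeatedly.
Division steps: 3 divides 283500 exactly 4 time(s).
Exponent of 3 = 4

4


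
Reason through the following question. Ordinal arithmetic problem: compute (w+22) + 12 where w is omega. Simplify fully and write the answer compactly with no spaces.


Compute (w+22) + 12.
Ordinal + is associative but NOT commutative; for finite n>0, n + w = w but w + n stays w+n.
By associativity: (w+22) + 12 = w + (22+12) = w+34.
Result = w+34

w+34


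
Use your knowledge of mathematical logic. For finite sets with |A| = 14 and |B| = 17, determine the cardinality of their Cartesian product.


The Cartesian product A x B contains all ordered pairs (a, b).
|A x B| = |A| * |B| = 14 * 17 = 238

238


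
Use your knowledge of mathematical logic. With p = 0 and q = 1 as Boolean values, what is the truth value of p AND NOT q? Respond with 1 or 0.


p = 0, q = 1
Operation: p AND NOT q
Evaluate: 0 AND NOT 1 = 0

0


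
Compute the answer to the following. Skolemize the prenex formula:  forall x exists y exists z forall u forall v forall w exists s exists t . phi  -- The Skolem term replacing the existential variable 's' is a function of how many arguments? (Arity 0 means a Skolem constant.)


Quantifier prefix: forall x exists y exists z forall u forall v forall w exists s exists t
's' is existentially quantified at position 7.
Universal variables preceding it: x, u, v, w
Skolem function arity = 4

4


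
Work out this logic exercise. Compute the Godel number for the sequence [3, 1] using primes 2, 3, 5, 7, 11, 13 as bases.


Encode each element as an exponent of the corresponding prime:
  2^3 = 8
  3^1 = 3
Product = 8 * 3 = 24

24


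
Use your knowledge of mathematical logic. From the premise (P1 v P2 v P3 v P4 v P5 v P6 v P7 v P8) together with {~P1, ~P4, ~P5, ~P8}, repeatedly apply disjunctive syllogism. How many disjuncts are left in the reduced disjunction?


Original disjuncts (8): P1, P2, P3, P4, P5, P6, P7, P8
Negated (eliminate): ~P1, ~P4, ~P5, ~P8
Remaining disjuncts: P2, P3, P6, P7
Count = 8 - 4 = 4

4


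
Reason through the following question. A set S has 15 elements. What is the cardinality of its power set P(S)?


The power set of a set with n elements has 2^n elements.
|P(S)| = 2^15 = 32768

32768


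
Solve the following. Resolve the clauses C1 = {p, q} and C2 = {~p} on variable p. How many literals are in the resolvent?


Remove p from C1 and ~p from C2.
C1 remainder: {q}
C2 remainder: {}
Union (resolvent): {q}
Resolvent has 1 literal(s).

1


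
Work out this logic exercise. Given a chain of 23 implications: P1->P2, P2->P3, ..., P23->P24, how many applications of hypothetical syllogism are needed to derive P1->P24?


With 23 implications in a chain connecting 24 propositions:
P1->P2, P2->P3, ..., P23->P24
Steps needed = (number of implications) - 1 = 23 - 1 = 22

22


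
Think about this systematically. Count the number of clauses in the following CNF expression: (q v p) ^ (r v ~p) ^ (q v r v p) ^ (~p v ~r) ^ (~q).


A CNF formula is a conjunction of clauses.
Clauses are separated by ^.
Counting the conjuncts: 5 clauses.

5


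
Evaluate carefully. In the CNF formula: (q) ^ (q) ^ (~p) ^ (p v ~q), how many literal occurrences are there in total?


Counting literals in each clause:
Clause 1: 1 literal(s)
Clause 2: 1 literal(s)
Clause 3: 1 literal(s)
Clause 4: 2 literal(s)
Total = 5

5


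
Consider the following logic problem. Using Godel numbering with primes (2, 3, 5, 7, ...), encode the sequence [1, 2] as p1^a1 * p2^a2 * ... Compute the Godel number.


Encode each element as an exponent of the corresponding prime:
  2^1 = 2
  3^2 = 9
Product = 2 * 9 = 18

18


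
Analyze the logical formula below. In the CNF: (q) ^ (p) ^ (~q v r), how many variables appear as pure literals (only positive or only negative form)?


Check each variable for pure literal status:
p: pure positive
q: mixed (not pure)
r: pure positive
Pure literal count = 2

2


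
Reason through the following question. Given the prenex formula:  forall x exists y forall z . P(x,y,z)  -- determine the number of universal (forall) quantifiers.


Quantifier prefix: forall x exists y forall z
Mark each quantifier type:
  U E U
Universal count = 2, Existential count = 1
Asked for universal (forall) quantifiers: 2

2


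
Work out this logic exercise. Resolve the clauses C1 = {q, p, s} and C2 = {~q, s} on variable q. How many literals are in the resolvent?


Remove q from C1 and ~q from C2.
C1 remainder: {p, s}
C2 remainder: {s}
Union (resolvent): {p, s}
Resolvent has 2 literal(s).

2


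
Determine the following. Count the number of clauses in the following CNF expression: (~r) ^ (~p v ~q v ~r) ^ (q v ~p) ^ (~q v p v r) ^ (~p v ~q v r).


A CNF formula is a conjunction of clauses.
Clauses are separated by ^.
Counting the conjuncts: 5 clauses.

5


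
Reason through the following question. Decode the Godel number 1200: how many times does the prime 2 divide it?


Factorize 1200 by dividing by 2 repeatedly.
Division steps: 2 divides 1200 exactly 4 time(s).
Exponent of 2 = 4

4


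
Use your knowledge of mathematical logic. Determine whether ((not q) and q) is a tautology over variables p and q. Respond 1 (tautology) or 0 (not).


Check all 4 assignments:
p=0, q=0: 0
p=0, q=1: 0
p=1, q=0: 0
p=1, q=1: 0
Satisfying count = 0/4.
Tautology iff count = 4: no.

0


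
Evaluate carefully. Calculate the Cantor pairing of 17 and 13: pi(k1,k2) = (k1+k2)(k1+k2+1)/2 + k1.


k1 + k2 = 30
(k1+k2)(k1+k2+1)/2 = 30 * 31 / 2 = 465
pi = 465 + 17 = 482

482


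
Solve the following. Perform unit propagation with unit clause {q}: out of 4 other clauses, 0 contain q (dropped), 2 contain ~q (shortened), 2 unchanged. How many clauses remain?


Satisfied (removed): 0
Shortened (remain): 2
Unchanged (remain): 2
Remaining = 2 + 2 = 4

4


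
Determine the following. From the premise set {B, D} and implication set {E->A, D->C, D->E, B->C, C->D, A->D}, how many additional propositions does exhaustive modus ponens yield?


Initial facts: {B, D}
Apply modus ponens to closure:
  D and D->C  =>  C
  D and D->E  =>  E
  E and E->A  =>  A
Final known: {A, B, C, D, E}
New propositions: {A, C, E}
Count = 3

3


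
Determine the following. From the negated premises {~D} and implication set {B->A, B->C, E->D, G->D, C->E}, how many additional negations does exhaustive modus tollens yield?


Initial negated facts: {~D}
Apply modus tollens to closure:
  ~D and E->D  =>  ~E
  ~D and G->D  =>  ~G
  ~E and C->E  =>  ~C
  ~C and B->C  =>  ~B
Final negated: {~B, ~C, ~D, ~E, ~G}
New negations: {~B, ~C, ~E, ~G}
Count = 4

4


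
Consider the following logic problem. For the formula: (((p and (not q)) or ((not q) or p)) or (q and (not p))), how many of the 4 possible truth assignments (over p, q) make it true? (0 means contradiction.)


Check all 4 assignments:
p=0, q=0: 1
p=0, q=1: 1
p=1, q=0: 1
p=1, q=1: 1
Count of True = 4

4


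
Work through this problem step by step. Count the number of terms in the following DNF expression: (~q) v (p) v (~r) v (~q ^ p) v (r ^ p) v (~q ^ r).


A DNF formula is a disjunction of terms (conjunctions).
Terms are separated by v.
Counting the disjuncts: 6 terms.

6


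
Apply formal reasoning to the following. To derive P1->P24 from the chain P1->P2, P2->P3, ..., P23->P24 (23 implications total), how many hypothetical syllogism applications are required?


With 23 implications in a chain connecting 24 propositions:
P1->P2, P2->P3, ..., P23->P24
Steps needed = (number of implications) - 1 = 23 - 1 = 22

22


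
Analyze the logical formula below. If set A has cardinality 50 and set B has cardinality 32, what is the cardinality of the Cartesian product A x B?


The Cartesian product A x B contains all ordered pairs (a, b).
|A x B| = |A| * |B| = 50 * 32 = 1600

1600


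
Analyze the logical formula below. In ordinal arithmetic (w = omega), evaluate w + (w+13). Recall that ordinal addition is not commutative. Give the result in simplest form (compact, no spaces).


Compute w + (w+13).
Ordinal + is associative but NOT commutative; for finite n>0, n + w = w but w + n stays w+n.
w + (w+13) = (w+w) + 13 = w*2+13.
Result = w*2+13

w*2+13


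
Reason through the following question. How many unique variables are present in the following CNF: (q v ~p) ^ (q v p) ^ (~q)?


Identify each variable that appears in the formula.
Variables found: p, q
Count = 2

2


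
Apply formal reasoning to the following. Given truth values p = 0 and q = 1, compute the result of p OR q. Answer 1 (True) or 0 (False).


p = 0, q = 1
Operation: p OR q
Evaluate: 0 OR 1 = 1

1


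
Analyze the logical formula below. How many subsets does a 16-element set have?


The power set of a set with n elements has 2^n elements.
|P(S)| = 2^16 = 65536

65536


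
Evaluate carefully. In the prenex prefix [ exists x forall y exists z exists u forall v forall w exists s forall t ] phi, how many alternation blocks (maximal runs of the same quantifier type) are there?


Quantifier-type sequence: E A E E A A E A  (A=forall, E=exists)
Group into maximal same-type runs:
  Ex1 | Ax1 | Ex2 | Ax2 | Ex1 | Ax1
Number of blocks = 6

6


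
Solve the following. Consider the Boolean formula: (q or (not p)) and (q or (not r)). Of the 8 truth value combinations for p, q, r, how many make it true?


Evaluate all 8 assignments for p, q, r:
p=0, q=0, r=0: 1
p=0, q=0, r=1: 0
p=0, q=1, r=0: 1
p=0, q=1, r=1: 1
p=1, q=0, r=0: 0
p=1, q=0, r=1: 0
p=1, q=1, r=0: 1
p=1, q=1, r=1: 1
Satisfying count = 5

5


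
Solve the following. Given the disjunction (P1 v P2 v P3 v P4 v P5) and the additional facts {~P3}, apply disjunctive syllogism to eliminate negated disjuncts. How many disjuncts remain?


Original disjuncts (5): P1, P2, P3, P4, P5
Negated (eliminate): ~P3
Remaining disjuncts: P1, P2, P4, P5
Count = 5 - 1 = 4

4


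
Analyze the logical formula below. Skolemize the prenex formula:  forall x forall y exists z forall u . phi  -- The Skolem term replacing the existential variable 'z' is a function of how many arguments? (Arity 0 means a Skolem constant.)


Quantifier prefix: forall x forall y exists z forall u
'z' is existentially quantified at position 3.
Universal variables preceding it: x, y
Skolem function arity = 2

2


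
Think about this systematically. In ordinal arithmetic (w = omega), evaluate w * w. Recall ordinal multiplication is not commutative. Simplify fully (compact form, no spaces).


Compute w * w.
Ordinal * is associative and left-distributive over +, but NOT commutative; for finite n>1, n*w = w but w*n stays w*n.
w * w = w^2 by definition.
Result = w^2

w^2


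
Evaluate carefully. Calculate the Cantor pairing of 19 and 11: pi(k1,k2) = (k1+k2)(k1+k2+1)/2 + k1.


k1 + k2 = 30
(k1+k2)(k1+k2+1)/2 = 30 * 31 / 2 = 465
pi = 465 + 19 = 484

484


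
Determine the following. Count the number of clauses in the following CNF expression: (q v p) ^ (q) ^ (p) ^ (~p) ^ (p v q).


A CNF formula is a conjunction of clauses.
Clauses are separated by ^.
Counting the conjuncts: 5 clauses.

5


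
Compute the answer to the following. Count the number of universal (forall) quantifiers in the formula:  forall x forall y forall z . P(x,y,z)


Quantifier prefix: forall x forall y forall z
Mark each quantifier type:
  U U U
Universal count = 3, Existential count = 0
Asked for universal (forall) quantifiers: 3

3


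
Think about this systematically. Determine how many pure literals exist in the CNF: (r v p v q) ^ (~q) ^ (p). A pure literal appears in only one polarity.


Check each variable for pure literal status:
p: pure positive
q: mixed (not pure)
r: pure positive
Pure literal count = 2

2


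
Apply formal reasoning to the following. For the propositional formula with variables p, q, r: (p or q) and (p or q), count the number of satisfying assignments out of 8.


Evaluate all 8 assignments for p, q, r:
p=0, q=0, r=0: 0
p=0, q=0, r=1: 0
p=0, q=1, r=0: 1
p=0, q=1, r=1: 1
p=1, q=0, r=0: 1
p=1, q=0, r=1: 1
p=1, q=1, r=0: 1
p=1, q=1, r=1: 1
Satisfying count = 6

6


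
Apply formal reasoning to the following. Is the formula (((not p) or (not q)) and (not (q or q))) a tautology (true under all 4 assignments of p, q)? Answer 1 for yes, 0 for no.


Check all 4 assignments:
p=0, q=0: 1
p=0, q=1: 0
p=1, q=0: 1
p=1, q=1: 0
Satisfying count = 2/4.
Tautology iff count = 4: no.

0


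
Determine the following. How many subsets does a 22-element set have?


The power set of a set with n elements has 2^n elements.
|P(S)| = 2^22 = 4194304

4194304


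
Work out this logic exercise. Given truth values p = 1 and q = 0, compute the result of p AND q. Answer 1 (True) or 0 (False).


p = 1, q = 0
Operation: p AND q
Evaluate: 1 AND 0 = 0

0


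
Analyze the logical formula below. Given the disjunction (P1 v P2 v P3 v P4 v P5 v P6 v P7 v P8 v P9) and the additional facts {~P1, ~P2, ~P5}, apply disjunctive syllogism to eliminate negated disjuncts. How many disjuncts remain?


Original disjuncts (9): P1, P2, P3, P4, P5, P6, P7, P8, P9
Negated (eliminate): ~P1, ~P2, ~P5
Remaining disjuncts: P3, P4, P6, P7, P8, P9
Count = 9 - 3 = 6

6


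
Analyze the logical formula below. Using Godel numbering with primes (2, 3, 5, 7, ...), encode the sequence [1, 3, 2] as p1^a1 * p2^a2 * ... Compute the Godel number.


Encode each element as an exponent of the corresponding prime:
  2^1 = 2
  3^3 = 27
  5^2 = 25
Product = 2 * 27 * 25 = 1350

1350


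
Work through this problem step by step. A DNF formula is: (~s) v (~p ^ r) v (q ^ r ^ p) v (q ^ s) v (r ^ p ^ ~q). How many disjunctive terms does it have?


A DNF formula is a disjunction of terms (conjunctions).
Terms are separated by v.
Counting the disjuncts: 5 terms.

5


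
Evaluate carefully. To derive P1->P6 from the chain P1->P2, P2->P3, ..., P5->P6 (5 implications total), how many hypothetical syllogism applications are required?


With 5 implications in a chain connecting 6 propositions:
P1->P2, P2->P3, ..., P5->P6
Steps needed = (number of implications) - 1 = 5 - 1 = 4

4


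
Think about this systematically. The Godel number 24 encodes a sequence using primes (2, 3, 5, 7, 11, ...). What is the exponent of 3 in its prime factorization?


Factorize 24 by dividing by 3 repeatedly.
Division steps: 3 divides 24 exactly 1 time(s).
Exponent of 3 = 1

1


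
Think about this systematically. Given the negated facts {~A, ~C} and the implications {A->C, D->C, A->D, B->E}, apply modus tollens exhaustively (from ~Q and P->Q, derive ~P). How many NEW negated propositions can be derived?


Initial negated facts: {~A, ~C}
Apply modus tollens to closure:
  ~C and D->C  =>  ~D
Final negated: {~A, ~C, ~D}
New negations: {~D}
Count = 1

1


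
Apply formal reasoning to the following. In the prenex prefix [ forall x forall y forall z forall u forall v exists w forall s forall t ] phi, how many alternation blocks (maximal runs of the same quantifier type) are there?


Quantifier-type sequence: A A A A A E A A  (A=forall, E=exists)
Group into maximal same-type runs:
  Ax5 | Ex1 | Ax2
Number of blocks = 3

3


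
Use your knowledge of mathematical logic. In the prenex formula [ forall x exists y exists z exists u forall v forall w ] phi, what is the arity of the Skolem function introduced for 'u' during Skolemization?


Quantifier prefix: forall x exists y exists z exists u forall v forall w
'u' is existentially quantified at position 4.
Universal variables preceding it: x
Skolem function arity = 1

1


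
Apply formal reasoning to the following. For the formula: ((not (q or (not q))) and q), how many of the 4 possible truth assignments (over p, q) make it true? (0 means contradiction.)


Check all 4 assignments:
p=0, q=0: 0
p=0, q=1: 0
p=1, q=0: 0
p=1, q=1: 0
Count of True = 0

0


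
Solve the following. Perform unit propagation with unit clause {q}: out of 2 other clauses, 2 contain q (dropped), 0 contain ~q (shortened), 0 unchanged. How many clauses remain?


Satisfied (removed): 2
Shortened (remain): 0
Unchanged (remain): 0
Remaining = 0 + 0 = 0

0


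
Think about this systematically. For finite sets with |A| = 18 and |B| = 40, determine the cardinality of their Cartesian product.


The Cartesian product A x B contains all ordered pairs (a, b).
|A x B| = |A| * |B| = 18 * 40 = 720

720


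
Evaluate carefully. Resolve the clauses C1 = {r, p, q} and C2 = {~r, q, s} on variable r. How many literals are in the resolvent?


Remove r from C1 and ~r from C2.
C1 remainder: {p, q}
C2 remainder: {q, s}
Union (resolvent): {p, q, s}
Resolvent has 3 literal(s).

3


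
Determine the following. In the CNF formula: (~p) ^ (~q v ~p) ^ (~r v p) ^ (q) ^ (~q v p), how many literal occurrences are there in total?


Counting literals in each clause:
Clause 1: 1 literal(s)
Clause 2: 2 literal(s)
Clause 3: 2 literal(s)
Clause 4: 1 literal(s)
Clause 5: 2 literal(s)
Total = 8

8


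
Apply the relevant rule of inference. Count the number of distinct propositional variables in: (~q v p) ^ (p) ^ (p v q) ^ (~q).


Identify each variable that appears in the formula.
Variables found: p, q
Count = 2

2


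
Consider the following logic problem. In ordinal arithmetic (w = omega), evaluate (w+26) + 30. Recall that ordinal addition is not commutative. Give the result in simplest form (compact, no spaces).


Compute (w+26) + 30.
Ordinal + is associative but NOT commutative; for finite n>0, n + w = w but w + n stays w+n.
By associativity: (w+26) + 30 = w + (26+30) = w+56.
Result = w+56

w+56


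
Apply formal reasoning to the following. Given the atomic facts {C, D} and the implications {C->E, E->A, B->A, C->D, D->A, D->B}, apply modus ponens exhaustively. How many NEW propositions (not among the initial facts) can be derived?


Initial facts: {C, D}
Apply modus ponens to closure:
  C and C->E  =>  E
  E and E->A  =>  A
  D and D->B  =>  B
Final known: {A, B, C, D, E}
New propositions: {A, B, E}
Count = 3

3


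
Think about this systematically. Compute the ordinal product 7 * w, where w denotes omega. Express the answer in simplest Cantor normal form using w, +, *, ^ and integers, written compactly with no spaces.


Compute 7 * w.
Ordinal * is associative and left-distributive over +, but NOT commutative; for finite n>1, n*w = w but w*n stays w*n.
For finite n>0, n * w = sup{n*k : k<w} = w. So 7 * w = w.
Result = w

w


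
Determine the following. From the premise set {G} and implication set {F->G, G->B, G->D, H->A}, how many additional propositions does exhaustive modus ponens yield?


Initial facts: {G}
Apply modus ponens to closure:
  G and G->B  =>  B
  G and G->D  =>  D
Final known: {B, D, G}
New propositions: {B, D}
Count = 2

2


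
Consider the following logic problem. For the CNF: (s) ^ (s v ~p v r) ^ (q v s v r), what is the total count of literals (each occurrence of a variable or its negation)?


Counting literals in each clause:
Clause 1: 1 literal(s)
Clause 2: 3 literal(s)
Clause 3: 3 literal(s)
Total = 7

7


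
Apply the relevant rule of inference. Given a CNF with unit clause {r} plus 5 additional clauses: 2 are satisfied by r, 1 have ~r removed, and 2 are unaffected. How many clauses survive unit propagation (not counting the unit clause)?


Satisfied (removed): 2
Shortened (remain): 1
Unchanged (remain): 2
Remaining = 1 + 2 = 3

3


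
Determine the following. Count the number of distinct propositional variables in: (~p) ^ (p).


Identify each variable that appears in the formula.
Variables found: p
Count = 1

1


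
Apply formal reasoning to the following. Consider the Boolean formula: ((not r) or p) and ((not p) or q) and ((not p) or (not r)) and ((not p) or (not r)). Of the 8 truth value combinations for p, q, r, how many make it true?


Evaluate all 8 assignments for p, q, r:
p=0, q=0, r=0: 1
p=0, q=0, r=1: 0
p=0, q=1, r=0: 1
p=0, q=1, r=1: 0
p=1, q=0, r=0: 0
p=1, q=0, r=1: 0
p=1, q=1, r=0: 1
p=1, q=1, r=1: 0
Satisfying count = 3

3


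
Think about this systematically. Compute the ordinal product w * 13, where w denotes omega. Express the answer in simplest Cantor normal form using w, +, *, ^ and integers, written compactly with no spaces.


Compute w * 13.
Ordinal * is associative and left-distributive over +, but NOT commutative; for finite n>1, n*w = w but w*n stays w*n.
w * 13 means 13 copies of w concatenated: w*13.
Result = w*13

w*13


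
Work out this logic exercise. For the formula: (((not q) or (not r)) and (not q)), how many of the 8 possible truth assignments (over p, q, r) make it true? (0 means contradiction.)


Check all 8 assignments:
p=0, q=0, r=0: 1
p=0, q=0, r=1: 1
p=0, q=1, r=0: 0
p=0, q=1, r=1: 0
p=1, q=0, r=0: 1
p=1, q=0, r=1: 1
p=1, q=1, r=0: 0
p=1, q=1, r=1: 0
Count of True = 4

4


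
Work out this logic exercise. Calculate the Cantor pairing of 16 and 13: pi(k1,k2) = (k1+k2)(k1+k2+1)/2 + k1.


k1 + k2 = 29
(k1+k2)(k1+k2+1)/2 = 29 * 30 / 2 = 435
pi = 435 + 16 = 451

451


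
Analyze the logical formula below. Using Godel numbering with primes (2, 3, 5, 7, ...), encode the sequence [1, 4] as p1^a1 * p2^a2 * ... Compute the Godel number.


Encode each element as an exponent of the corresponding prime:
  2^1 = 2
  3^4 = 81
Product = 2 * 81 = 162

162


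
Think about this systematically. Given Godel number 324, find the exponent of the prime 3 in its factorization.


Factorize 324 by dividing by 3 repeatedly.
Division steps: 3 divides 324 exactly 4 time(s).
Exponent of 3 = 4

4


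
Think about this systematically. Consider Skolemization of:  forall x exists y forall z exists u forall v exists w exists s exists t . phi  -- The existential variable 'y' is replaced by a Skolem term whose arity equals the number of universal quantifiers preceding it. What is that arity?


Quantifier prefix: forall x exists y forall z exists u forall v exists w exists s exists t
'y' is existentially quantified at position 2.
Universal variables preceding it: x
Skolem function arity = 1

1


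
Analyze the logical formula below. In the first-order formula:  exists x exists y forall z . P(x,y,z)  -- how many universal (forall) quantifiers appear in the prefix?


Quantifier prefix: exists x exists y forall z
Mark each quantifier type:
  E E U
Universal count = 1, Existential count = 2
Asked for universal (forall) quantifiers: 1

1


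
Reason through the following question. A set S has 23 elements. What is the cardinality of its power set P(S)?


The power set of a set with n elements has 2^n elements.
|P(S)| = 2^23 = 8388608

8388608


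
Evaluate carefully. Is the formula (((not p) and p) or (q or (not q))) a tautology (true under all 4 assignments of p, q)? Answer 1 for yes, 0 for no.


Check all 4 assignments:
p=0, q=0: 1
p=0, q=1: 1
p=1, q=0: 1
p=1, q=1: 1
Satisfying count = 4/4.
Tautology iff count = 4: yes.

1


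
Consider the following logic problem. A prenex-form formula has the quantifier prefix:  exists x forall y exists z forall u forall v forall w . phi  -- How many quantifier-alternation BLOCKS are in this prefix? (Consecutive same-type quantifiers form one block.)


Quantifier-type sequence: E A E A A A  (A=forall, E=exists)
Group into maximal same-type runs:
  Ex1 | Ax1 | Ex1 | Ax3
Number of blocks = 4

4


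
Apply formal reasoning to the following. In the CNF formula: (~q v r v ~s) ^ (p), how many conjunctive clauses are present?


A CNF formula is a conjunction of clauses.
Clauses are separated by ^.
Counting the conjuncts: 2 clauses.

2


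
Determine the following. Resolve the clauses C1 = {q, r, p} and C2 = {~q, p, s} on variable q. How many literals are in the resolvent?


Remove q from C1 and ~q from C2.
C1 remainder: {r, p}
C2 remainder: {p, s}
Union (resolvent): {p, r, s}
Resolvent has 3 literal(s).

3


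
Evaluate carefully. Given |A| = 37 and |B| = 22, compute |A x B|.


The Cartesian product A x B contains all ordered pairs (a, b).
|A x B| = |A| * |B| = 37 * 22 = 814

814


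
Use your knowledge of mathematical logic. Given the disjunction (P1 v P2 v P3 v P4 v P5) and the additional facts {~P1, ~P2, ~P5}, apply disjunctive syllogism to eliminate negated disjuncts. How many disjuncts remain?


Original disjuncts (5): P1, P2, P3, P4, P5
Negated (eliminate): ~P1, ~P2, ~P5
Remaining disjuncts: P3, P4
Count = 5 - 3 = 2

2


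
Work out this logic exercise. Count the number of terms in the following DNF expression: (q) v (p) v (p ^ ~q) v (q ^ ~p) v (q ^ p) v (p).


A DNF formula is a disjunction of terms (conjunctions).
Terms are separated by v.
Counting the disjuncts: 6 terms.

6


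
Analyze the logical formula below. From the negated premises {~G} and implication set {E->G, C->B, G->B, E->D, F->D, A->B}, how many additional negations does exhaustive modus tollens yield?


Initial negated facts: {~G}
Apply modus tollens to closure:
  ~G and E->G  =>  ~E
Final negated: {~E, ~G}
New negations: {~E}
Count = 1

1


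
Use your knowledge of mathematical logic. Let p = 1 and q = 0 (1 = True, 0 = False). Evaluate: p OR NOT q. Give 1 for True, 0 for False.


p = 1, q = 0
Operation: p OR NOT q
Evaluate: 1 OR NOT 0 = 1

1


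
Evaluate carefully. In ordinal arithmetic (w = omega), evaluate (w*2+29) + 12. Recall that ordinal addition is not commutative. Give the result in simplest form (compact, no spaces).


Compute (w*2+29) + 12.
Ordinal + is associative but NOT commutative; for finite n>0, n + w = w but w + n stays w+n.
By associativity: (w*2+29) + 12 = w*2 + (29+12) = w*2+41.
Result = w*2+41

w*2+41


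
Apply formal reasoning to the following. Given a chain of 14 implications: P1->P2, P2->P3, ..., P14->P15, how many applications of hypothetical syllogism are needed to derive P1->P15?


With 14 implications in a chain connecting 15 propositions:
P1->P2, P2->P3, ..., P14->P15
Steps needed = (number of implications) - 1 = 14 - 1 = 13

13


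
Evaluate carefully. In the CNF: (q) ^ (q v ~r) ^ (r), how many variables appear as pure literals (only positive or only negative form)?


Check each variable for pure literal status:
p: absent (not pure)
q: pure positive
r: mixed (not pure)
Pure literal count = 1

1


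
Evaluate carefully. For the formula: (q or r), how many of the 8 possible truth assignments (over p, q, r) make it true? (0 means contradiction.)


Check all 8 assignments:
p=0, q=0, r=0: 0
p=0, q=0, r=1: 1
p=0, q=1, r=0: 1
p=0, q=1, r=1: 1
p=1, q=0, r=0: 0
p=1, q=0, r=1: 1
p=1, q=1, r=0: 1
p=1, q=1, r=1: 1
Count of True = 6

6


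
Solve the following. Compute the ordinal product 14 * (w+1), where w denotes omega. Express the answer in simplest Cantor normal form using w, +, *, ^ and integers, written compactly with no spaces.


Compute 14 * (w+1).
Ordinal * is associative and left-distributive over +, but NOT commutative; for finite n>1, n*w = w but w*n stays w*n.
By left-distributivity: 14 * (w+1) = 14*w + 14*1 = w + 14 = w+14.
Result = w+14

w+14


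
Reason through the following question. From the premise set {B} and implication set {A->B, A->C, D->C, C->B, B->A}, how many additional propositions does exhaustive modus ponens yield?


Initial facts: {B}
Apply modus ponens to closure:
  B and B->A  =>  A
  A and A->C  =>  C
Final known: {A, B, C}
New propositions: {A, C}
Count = 2

2


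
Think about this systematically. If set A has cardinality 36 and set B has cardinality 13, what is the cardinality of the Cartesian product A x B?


The Cartesian product A x B contains all ordered pairs (a, b).
|A x B| = |A| * |B| = 36 * 13 = 468

468
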